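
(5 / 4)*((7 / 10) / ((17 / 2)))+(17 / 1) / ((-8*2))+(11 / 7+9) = 18301 / 1904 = 9.61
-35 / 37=-0.95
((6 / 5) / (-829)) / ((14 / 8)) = -24 / 29015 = -0.00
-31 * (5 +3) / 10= -24.80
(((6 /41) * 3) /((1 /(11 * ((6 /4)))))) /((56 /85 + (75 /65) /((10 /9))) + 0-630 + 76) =-24310 /1853487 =-0.01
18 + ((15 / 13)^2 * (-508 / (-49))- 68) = -299750 / 8281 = -36.20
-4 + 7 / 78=-305 / 78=-3.91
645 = 645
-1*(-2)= 2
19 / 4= 4.75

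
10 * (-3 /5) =-6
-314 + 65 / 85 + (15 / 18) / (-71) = -2268535 / 7242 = -313.25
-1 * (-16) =16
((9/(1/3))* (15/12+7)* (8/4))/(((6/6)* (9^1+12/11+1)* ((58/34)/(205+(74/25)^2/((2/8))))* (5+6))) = 2272489263/4422500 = 513.85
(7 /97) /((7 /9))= 0.09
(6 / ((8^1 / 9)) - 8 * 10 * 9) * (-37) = 105561 / 4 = 26390.25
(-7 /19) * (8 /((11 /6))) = -336 /209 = -1.61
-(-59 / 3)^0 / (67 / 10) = -10 / 67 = -0.15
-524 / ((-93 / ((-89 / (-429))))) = 46636 / 39897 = 1.17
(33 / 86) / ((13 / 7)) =231 / 1118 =0.21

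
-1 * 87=-87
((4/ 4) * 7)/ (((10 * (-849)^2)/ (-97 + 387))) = 203/ 720801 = 0.00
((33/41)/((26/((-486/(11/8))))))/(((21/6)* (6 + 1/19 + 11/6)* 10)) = -664848/16770845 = -0.04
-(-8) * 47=376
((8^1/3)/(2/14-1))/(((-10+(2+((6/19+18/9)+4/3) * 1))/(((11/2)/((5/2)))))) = 1463/930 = 1.57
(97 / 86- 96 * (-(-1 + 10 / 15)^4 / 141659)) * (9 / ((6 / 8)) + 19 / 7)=38213790319 / 2302525386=16.60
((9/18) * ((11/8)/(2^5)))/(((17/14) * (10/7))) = 539/43520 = 0.01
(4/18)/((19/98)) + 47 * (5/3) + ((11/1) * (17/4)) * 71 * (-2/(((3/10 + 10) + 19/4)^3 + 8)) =1734101299/22364919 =77.54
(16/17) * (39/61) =624/1037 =0.60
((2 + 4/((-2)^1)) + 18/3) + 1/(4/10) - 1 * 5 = 7/2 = 3.50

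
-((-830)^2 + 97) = -688997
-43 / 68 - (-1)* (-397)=-397.63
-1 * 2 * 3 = -6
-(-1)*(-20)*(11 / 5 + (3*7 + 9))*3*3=-5796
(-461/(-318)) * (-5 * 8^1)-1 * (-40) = -2860/159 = -17.99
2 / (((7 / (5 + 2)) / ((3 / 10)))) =3 / 5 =0.60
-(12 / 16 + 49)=-199 / 4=-49.75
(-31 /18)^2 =961 /324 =2.97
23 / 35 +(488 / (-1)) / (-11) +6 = 19643 / 385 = 51.02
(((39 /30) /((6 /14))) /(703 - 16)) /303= 91 /6244830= 0.00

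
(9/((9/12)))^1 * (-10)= -120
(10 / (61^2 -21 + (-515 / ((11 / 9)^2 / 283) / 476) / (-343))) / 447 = 39510856 / 6535755871683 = 0.00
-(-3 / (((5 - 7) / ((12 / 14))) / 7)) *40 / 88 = -45 / 11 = -4.09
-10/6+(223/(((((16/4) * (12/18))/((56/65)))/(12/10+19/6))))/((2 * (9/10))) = 202541/1170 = 173.11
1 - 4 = -3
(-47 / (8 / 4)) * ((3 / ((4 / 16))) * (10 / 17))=-2820 / 17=-165.88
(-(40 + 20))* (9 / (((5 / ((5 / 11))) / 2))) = -1080 / 11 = -98.18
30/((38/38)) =30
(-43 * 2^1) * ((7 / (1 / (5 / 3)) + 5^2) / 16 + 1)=-283.08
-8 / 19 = -0.42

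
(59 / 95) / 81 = 59 / 7695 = 0.01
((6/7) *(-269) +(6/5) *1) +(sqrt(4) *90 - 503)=-19333/35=-552.37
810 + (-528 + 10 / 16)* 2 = -979 / 4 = -244.75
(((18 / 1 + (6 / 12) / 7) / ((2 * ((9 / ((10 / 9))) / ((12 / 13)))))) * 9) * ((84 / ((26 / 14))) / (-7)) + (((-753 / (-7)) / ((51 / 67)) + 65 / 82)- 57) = 25.23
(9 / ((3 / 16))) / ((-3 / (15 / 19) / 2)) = -480 / 19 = -25.26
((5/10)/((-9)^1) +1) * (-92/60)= -391/270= -1.45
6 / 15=2 / 5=0.40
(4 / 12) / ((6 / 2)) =1 / 9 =0.11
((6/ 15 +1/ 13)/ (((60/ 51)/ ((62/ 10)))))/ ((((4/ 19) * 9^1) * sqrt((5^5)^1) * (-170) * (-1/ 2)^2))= -18259 * sqrt(5)/ 73125000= -0.00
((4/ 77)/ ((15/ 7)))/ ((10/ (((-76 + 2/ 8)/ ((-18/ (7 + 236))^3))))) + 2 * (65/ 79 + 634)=598379457/ 347600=1721.46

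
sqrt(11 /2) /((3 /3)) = sqrt(22) /2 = 2.35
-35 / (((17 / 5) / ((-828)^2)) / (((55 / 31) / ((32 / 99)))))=-40829740875 / 1054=-38737894.57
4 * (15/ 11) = 60/ 11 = 5.45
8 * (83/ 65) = 664/ 65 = 10.22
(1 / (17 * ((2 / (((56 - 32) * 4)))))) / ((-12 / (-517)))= 2068 / 17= 121.65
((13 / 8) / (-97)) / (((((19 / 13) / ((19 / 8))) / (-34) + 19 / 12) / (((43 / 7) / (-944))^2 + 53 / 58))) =-9973852646823 / 1019747219531264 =-0.01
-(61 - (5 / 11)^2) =-7356 / 121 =-60.79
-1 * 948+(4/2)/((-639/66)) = -201968/213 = -948.21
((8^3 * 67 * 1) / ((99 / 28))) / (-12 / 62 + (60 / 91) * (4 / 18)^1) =-1354802176 / 6567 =-206304.58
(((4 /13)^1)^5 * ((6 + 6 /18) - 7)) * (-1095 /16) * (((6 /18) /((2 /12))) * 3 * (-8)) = -2242560 /371293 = -6.04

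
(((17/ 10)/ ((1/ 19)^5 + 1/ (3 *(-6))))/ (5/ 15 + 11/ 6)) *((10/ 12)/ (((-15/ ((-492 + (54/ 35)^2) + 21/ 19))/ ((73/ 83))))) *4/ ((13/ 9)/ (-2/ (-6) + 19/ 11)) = -1923.69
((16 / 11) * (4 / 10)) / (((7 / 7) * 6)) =16 / 165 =0.10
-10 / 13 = -0.77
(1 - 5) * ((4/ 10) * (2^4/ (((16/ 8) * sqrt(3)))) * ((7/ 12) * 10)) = -224 * sqrt(3)/ 9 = -43.11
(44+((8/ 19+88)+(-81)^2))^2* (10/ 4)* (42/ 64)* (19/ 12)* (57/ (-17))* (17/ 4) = -1698215465625/ 1024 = -1658413540.65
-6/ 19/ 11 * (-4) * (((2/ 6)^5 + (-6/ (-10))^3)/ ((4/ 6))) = 26744/ 705375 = 0.04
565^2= 319225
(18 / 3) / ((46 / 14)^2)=294 / 529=0.56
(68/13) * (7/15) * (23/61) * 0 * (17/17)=0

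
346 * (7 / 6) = 1211 / 3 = 403.67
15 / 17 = 0.88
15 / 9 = 5 / 3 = 1.67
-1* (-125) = 125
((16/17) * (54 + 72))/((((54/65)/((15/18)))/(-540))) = -1092000/17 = -64235.29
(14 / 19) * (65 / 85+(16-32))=-3626 / 323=-11.23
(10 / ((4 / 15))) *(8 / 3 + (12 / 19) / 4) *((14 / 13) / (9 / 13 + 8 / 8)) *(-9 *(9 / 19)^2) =-20539575 / 150898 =-136.12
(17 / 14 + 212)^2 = 8910225 / 196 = 45460.33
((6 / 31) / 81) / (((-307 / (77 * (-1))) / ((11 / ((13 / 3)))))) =1694 / 1113489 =0.00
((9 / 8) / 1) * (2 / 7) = 9 / 28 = 0.32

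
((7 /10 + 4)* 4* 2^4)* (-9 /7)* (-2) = 27072 /35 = 773.49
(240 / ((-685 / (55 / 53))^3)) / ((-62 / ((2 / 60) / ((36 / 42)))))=18634 / 35601824814033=0.00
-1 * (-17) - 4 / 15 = 16.73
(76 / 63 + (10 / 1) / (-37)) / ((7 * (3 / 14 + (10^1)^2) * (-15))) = -4364 / 49055895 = -0.00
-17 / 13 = -1.31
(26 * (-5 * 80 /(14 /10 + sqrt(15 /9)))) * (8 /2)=-2184000 /11 + 520000 * sqrt(15) /11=-15458.97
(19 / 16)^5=2476099 / 1048576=2.36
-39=-39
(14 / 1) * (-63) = -882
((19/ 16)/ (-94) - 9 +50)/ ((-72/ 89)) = -5486405/ 108288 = -50.66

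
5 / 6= 0.83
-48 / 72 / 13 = -2 / 39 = -0.05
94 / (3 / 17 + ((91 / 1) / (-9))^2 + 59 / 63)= 906066 / 996167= 0.91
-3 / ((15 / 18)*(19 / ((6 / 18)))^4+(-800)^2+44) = -0.00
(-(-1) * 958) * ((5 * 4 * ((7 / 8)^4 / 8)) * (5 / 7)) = 4107425 / 4096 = 1002.79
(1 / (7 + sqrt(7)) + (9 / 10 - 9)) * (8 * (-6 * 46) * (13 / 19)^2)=62192 * sqrt(7) / 2527 + 14801696 / 1805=8265.50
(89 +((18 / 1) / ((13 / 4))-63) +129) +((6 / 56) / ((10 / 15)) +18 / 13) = 117997 / 728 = 162.08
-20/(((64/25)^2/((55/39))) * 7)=-171875/279552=-0.61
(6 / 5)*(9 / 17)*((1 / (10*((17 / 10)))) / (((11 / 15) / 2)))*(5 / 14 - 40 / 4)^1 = -21870 / 22253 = -0.98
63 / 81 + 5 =52 / 9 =5.78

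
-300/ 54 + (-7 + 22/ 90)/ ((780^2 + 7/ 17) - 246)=-287184602/ 51693125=-5.56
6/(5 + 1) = 1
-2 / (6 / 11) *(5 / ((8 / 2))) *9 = -165 / 4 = -41.25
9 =9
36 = 36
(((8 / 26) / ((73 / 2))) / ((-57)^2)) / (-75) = -8 / 231247575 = -0.00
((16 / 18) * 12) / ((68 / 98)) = 15.37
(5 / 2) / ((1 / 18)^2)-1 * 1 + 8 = 817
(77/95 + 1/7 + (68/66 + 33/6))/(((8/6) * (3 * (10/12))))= 328459/146300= 2.25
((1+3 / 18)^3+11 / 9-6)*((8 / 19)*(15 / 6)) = -3445 / 1026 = -3.36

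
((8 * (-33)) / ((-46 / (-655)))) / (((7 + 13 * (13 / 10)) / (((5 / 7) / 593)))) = -4323000 / 22818047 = -0.19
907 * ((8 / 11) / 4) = 1814 / 11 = 164.91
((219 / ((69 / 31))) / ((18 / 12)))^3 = 92713643576 / 328509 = 282225.58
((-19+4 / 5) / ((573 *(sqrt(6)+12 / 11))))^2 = 29058029 / 92677426830 - 22044022 *sqrt(6) / 231693567075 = 0.00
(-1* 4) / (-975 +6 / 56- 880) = 112 / 51937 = 0.00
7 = 7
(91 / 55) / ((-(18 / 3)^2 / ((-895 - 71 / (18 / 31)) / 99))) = 1666301 / 3528360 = 0.47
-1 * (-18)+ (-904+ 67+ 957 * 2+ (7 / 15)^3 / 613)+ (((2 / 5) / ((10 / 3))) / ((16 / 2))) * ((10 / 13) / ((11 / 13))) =99679653917 / 91030500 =1095.01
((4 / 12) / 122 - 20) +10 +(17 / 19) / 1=-9.10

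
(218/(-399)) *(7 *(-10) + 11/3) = 36.24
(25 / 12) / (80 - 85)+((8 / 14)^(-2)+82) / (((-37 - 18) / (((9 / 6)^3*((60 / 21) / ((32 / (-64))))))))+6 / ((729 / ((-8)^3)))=7543213 / 299376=25.20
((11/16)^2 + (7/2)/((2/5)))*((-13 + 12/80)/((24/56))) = -1415813/5120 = -276.53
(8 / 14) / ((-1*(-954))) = 2 / 3339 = 0.00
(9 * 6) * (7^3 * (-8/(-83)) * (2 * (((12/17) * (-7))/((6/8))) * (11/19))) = -13618.77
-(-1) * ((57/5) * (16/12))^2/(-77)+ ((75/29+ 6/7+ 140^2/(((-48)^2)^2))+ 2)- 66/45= 18148297561/18521395200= 0.98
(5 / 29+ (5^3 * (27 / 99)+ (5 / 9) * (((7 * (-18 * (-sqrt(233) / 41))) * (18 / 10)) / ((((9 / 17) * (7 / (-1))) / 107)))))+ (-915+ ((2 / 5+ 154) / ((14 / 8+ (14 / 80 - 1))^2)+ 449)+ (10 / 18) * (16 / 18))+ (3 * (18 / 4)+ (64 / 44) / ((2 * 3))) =-1591.48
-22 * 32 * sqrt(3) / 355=-704 * sqrt(3) / 355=-3.43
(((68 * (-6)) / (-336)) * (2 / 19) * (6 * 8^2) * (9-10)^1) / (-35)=6528 / 4655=1.40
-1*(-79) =79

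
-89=-89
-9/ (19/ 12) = -108/ 19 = -5.68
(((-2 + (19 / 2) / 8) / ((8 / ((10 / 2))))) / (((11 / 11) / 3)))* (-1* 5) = 975 / 128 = 7.62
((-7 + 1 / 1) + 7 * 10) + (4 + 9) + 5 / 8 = 621 / 8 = 77.62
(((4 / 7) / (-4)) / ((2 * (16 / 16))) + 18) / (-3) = -251 / 42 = -5.98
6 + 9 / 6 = 15 / 2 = 7.50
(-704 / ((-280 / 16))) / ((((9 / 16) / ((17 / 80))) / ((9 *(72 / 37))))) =1723392 / 6475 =266.16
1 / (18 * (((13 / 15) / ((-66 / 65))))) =-11 / 169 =-0.07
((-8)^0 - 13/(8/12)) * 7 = -259/2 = -129.50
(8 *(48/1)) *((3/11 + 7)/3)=10240/11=930.91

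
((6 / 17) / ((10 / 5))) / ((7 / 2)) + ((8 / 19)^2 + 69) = 2973953 / 42959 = 69.23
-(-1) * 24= 24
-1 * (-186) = 186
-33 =-33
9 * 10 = 90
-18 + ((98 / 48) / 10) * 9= -1293 / 80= -16.16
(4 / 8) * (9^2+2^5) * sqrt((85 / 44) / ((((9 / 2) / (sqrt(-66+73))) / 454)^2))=25651 * sqrt(6545) / 99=20961.58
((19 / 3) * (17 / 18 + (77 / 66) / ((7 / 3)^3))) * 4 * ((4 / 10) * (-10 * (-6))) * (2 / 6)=277856 / 1323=210.02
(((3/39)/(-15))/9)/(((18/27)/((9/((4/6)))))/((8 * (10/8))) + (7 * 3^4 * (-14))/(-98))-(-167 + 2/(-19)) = 1354108868/8103329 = 167.11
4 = 4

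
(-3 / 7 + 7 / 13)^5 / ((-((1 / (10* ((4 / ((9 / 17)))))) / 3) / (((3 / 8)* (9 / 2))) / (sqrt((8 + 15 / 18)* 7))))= -0.05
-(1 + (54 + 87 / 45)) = -854 / 15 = -56.93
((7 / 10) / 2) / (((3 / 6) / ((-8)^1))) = -28 / 5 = -5.60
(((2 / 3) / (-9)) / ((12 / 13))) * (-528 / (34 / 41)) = 23452 / 459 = 51.09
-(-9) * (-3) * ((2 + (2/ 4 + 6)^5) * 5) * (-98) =2456526555/ 16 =153532909.69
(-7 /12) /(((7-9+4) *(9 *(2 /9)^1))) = -7 /48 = -0.15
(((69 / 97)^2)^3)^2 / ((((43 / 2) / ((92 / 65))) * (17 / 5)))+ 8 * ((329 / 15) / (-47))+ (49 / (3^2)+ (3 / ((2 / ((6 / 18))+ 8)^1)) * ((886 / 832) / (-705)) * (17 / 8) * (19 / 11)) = 940268107429185799781694808115298557 / 549784635004039303054376302709076480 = 1.71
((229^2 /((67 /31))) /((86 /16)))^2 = 169139596815424 /8300161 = 20377869.39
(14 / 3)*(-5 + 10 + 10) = 70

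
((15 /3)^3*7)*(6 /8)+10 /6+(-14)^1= 7727 /12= 643.92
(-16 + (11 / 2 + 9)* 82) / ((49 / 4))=4692 / 49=95.76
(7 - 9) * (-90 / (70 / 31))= 558 / 7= 79.71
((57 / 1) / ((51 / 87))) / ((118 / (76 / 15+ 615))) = 5124851 / 10030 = 510.95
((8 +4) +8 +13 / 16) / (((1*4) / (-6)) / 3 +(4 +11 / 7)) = 20979 / 5392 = 3.89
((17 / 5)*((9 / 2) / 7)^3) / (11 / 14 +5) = 153 / 980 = 0.16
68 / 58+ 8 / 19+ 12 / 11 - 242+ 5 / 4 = -5771663 / 24244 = -238.07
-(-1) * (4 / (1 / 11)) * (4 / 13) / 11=16 / 13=1.23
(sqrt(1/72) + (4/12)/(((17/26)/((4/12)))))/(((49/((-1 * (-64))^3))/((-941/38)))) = -3206807552/142443- 30834688 * sqrt(2)/2793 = -38125.82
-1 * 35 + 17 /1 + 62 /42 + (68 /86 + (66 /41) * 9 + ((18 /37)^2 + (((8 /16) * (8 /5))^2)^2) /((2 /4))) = 1496181719 /31677804375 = 0.05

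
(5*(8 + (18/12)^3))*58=13195/4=3298.75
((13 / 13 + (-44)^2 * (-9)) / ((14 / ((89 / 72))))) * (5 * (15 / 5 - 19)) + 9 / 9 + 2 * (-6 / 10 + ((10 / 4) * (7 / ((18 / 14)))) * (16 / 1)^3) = 234569.24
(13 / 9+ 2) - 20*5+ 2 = -851 / 9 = -94.56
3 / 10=0.30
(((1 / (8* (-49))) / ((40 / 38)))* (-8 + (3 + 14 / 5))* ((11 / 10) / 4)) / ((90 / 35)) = 2299 / 4032000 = 0.00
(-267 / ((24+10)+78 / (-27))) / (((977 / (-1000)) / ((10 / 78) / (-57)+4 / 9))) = 6561525 / 1689233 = 3.88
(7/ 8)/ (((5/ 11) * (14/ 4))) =11/ 20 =0.55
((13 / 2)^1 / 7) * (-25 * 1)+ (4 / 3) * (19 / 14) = -899 / 42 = -21.40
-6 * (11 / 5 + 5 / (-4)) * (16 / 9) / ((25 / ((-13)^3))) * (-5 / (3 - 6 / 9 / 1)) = -333944 / 175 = -1908.25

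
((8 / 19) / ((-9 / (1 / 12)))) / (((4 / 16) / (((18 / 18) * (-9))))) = 8 / 57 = 0.14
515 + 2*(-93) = 329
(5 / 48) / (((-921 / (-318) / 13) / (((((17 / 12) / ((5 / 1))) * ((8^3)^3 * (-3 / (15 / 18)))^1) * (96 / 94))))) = -4716276744192 / 72145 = -65372191.34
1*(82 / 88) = 41 / 44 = 0.93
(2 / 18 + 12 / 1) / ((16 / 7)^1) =763 / 144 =5.30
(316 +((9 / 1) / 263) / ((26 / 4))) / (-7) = -154346 / 3419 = -45.14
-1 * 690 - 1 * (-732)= 42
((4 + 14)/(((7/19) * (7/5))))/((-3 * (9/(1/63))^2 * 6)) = -95/15752961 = -0.00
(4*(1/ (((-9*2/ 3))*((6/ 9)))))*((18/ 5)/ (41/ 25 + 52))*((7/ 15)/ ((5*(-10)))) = 7/ 11175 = 0.00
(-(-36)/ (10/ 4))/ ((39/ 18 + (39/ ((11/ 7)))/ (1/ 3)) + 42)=4752/ 39145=0.12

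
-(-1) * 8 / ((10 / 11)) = 44 / 5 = 8.80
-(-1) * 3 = 3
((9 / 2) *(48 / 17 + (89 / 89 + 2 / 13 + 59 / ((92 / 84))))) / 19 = 1323162 / 96577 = 13.70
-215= -215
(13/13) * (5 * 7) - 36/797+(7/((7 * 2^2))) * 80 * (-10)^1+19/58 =-7614235/46226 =-164.72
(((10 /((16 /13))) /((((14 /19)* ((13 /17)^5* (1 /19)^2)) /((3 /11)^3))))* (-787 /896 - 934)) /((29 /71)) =-78191696910921393105 /110630657865728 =-706781.45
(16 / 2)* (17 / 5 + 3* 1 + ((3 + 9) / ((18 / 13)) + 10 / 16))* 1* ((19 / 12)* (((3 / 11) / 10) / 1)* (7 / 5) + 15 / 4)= 15785189 / 33000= 478.34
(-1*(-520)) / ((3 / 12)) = 2080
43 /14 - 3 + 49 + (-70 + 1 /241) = -70599 /3374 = -20.92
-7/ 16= -0.44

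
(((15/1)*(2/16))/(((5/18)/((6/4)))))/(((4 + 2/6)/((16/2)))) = 243/13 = 18.69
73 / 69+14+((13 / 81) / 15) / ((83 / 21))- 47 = -24693727 / 773145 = -31.94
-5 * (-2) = 10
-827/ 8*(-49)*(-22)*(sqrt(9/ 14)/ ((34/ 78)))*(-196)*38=6936362433*sqrt(14)/ 17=1526675984.40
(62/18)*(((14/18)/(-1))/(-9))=217/729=0.30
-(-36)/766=18/383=0.05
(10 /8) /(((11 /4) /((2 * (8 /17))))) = 80 /187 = 0.43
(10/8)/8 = 5/32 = 0.16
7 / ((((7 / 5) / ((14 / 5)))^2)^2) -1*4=108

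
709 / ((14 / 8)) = 2836 / 7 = 405.14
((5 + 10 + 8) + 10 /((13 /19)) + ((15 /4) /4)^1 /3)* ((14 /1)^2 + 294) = 1932805 /104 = 18584.66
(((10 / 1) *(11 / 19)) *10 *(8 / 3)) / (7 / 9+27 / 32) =844800 / 8873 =95.21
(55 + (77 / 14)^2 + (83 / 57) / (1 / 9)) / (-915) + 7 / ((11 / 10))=957115 / 152988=6.26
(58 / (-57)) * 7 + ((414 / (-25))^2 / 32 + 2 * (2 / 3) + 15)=17.78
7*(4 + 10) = 98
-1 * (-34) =34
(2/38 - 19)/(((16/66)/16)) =-23760/19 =-1250.53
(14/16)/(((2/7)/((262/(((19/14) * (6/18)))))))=134799/76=1773.67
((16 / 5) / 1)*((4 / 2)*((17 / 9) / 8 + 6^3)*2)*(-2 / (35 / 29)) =-7224016 / 1575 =-4586.68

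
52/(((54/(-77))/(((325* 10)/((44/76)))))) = -11238500/27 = -416240.74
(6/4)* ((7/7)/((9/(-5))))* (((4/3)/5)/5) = -2/45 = -0.04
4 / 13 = 0.31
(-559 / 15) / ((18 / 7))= -3913 / 270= -14.49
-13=-13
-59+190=131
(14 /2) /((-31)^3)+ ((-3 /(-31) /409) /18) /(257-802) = -9362971 /39843377130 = -0.00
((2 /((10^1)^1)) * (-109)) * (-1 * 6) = 654 /5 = 130.80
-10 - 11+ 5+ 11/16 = -245/16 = -15.31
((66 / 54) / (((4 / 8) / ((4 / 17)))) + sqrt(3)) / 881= 0.00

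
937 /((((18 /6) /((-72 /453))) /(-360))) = 2698560 /151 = 17871.26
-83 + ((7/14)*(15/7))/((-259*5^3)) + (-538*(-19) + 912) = 1001773147/90650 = 11051.00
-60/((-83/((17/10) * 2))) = 204/83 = 2.46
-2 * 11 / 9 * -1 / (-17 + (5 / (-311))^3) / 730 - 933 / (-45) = 34828163335127 / 1679830910820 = 20.73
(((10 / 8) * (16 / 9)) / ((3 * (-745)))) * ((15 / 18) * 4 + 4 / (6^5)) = -6481 / 1955178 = -0.00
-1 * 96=-96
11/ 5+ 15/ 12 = 69/ 20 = 3.45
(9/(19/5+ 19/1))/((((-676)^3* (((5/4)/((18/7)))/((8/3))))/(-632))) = 2844/641965597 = 0.00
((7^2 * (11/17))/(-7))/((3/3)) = -77/17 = -4.53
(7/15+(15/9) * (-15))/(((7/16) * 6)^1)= -2944/315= -9.35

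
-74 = -74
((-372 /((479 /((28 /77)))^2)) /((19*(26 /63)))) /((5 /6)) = -1124928 /34286515835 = -0.00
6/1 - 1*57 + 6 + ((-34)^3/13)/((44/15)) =-153825/143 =-1075.70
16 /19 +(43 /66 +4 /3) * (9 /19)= 745 /418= 1.78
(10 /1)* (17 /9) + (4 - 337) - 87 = -401.11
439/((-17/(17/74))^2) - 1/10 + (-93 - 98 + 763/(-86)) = -235340759/1177340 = -199.89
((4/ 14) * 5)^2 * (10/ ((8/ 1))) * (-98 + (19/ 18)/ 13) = -2864125/ 11466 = -249.79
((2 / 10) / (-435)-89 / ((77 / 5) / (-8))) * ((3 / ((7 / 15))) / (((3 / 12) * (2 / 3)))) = 139372614 / 78155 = 1783.28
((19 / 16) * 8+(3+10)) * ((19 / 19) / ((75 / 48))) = 72 / 5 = 14.40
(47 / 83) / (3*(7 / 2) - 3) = 94 / 1245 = 0.08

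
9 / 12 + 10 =43 / 4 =10.75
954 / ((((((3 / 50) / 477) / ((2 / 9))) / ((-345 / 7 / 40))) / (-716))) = 10408187700 / 7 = 1486883957.14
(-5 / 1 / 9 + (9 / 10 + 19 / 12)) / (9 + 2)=347 / 1980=0.18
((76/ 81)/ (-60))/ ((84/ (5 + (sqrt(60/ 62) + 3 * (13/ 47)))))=-2603/ 2398410-19 * sqrt(930)/ 3163860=-0.00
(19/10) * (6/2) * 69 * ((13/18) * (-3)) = -17043/20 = -852.15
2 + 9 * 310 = 2792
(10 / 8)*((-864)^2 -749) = 3728735 / 4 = 932183.75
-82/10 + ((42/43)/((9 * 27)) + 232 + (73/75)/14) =272913043/1219050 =223.87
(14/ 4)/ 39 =7/ 78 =0.09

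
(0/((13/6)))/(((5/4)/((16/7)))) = 0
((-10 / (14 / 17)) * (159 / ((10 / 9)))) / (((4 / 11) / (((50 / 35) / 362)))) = -1337985 / 70952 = -18.86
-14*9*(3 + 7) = -1260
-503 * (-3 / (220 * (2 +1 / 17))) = 25653 / 7700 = 3.33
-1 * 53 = -53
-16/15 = -1.07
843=843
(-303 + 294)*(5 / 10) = -9 / 2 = -4.50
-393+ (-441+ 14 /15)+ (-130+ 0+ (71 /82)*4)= -590156 /615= -959.60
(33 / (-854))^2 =1089 / 729316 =0.00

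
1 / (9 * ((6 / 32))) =16 / 27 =0.59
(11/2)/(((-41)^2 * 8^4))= 11/13770752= 0.00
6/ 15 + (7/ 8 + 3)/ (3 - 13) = 1/ 80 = 0.01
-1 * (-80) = 80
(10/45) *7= 14/9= 1.56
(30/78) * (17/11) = 85/143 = 0.59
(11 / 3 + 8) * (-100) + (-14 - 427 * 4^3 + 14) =-85484 / 3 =-28494.67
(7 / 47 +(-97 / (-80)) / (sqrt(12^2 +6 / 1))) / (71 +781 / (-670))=0.00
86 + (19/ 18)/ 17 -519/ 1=-132479/ 306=-432.94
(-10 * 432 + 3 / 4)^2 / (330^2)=33166081 / 193600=171.31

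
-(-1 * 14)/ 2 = 7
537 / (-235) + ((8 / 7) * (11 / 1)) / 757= -2824883 / 1245265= -2.27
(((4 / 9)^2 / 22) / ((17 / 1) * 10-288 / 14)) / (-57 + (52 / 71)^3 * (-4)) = -10021508 / 9768778550487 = -0.00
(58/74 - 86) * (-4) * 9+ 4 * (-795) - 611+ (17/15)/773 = -310269976/429015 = -723.21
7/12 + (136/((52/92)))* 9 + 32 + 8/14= 2400973/1092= 2198.69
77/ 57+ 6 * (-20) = -6763/ 57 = -118.65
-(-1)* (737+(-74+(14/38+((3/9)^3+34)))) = 697.41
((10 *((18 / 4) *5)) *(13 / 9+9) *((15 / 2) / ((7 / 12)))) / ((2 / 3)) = 317250 / 7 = 45321.43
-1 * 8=-8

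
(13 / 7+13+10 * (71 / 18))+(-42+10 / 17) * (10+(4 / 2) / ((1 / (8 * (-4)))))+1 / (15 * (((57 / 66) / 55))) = 46696529 / 20349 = 2294.78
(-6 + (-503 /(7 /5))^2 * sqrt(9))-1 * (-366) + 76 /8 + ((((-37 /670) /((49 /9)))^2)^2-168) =450101644289744337935321 /1161672024919210000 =387460.17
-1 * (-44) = 44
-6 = -6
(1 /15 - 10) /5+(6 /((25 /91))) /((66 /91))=28.13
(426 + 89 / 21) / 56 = 9035 / 1176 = 7.68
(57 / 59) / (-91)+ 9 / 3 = 16050 / 5369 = 2.99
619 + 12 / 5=621.40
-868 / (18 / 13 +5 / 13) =-11284 / 23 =-490.61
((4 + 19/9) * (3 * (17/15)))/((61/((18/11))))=34/61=0.56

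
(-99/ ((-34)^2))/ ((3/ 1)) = -33/ 1156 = -0.03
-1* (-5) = 5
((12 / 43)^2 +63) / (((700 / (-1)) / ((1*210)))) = -349893 / 18490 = -18.92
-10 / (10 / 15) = -15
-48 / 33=-16 / 11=-1.45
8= 8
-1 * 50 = -50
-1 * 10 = -10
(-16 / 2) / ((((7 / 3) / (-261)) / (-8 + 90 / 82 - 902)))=-233427960 / 287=-813337.84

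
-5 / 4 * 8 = -10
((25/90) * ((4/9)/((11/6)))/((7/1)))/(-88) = -5/45738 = -0.00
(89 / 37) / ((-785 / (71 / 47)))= -6319 / 1365115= -0.00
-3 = -3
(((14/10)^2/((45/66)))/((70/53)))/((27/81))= 4081/625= 6.53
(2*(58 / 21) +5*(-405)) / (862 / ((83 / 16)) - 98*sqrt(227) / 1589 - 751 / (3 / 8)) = 91346475472018 / 83069845845161 - 876466803*sqrt(227) / 23734241670046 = 1.10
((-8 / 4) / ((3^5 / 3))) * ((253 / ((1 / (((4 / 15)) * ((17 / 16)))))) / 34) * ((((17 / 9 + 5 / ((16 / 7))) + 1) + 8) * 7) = -3334793 / 699840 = -4.77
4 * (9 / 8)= 9 / 2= 4.50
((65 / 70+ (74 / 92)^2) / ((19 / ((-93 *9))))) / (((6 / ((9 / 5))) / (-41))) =2402567487 / 2814280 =853.71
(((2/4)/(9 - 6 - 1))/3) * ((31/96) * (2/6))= 31/3456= 0.01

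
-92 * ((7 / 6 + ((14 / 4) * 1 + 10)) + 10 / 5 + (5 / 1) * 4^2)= -26680 / 3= -8893.33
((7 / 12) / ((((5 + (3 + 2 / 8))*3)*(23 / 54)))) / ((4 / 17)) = 0.24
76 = 76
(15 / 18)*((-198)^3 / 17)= -6468660 / 17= -380509.41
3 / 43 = 0.07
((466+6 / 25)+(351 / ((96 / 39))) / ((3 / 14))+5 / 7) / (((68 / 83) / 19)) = 5000189169 / 190400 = 26261.50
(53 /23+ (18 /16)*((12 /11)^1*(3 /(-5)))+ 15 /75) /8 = 4473 /20240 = 0.22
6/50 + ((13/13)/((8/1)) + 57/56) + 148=26121/175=149.26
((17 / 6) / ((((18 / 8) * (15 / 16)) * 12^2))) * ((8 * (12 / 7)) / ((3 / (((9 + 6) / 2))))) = 544 / 1701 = 0.32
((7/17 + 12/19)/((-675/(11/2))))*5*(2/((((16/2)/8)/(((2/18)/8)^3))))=-0.00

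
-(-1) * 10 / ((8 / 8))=10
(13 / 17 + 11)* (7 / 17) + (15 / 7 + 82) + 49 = 279148 / 2023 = 137.99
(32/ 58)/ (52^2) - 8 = -39207/ 4901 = -8.00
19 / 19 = 1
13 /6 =2.17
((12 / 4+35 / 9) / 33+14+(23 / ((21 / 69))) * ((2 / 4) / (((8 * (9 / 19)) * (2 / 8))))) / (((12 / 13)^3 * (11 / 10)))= 62.52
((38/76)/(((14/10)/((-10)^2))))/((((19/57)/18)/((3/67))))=40500/469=86.35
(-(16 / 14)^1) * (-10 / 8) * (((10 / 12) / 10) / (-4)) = -5 / 168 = -0.03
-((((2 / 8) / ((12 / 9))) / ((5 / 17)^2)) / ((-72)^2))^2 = -83521 / 477757440000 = -0.00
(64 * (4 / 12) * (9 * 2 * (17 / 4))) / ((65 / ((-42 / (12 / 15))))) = -17136 / 13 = -1318.15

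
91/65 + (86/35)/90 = 2248/1575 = 1.43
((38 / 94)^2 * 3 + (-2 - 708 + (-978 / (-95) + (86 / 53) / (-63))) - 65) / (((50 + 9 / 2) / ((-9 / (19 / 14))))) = 2142031848448 / 23034314365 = 92.99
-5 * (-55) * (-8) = -2200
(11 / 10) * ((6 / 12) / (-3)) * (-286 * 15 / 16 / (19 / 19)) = 1573 / 32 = 49.16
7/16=0.44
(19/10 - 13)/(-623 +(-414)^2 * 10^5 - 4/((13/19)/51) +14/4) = -481/742715960235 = -0.00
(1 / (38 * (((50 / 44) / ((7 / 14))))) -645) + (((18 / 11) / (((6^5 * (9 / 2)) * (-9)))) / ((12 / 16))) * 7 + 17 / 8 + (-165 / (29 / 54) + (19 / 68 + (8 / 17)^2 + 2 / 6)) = -949.27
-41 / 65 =-0.63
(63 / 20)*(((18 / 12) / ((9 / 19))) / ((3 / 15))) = 399 / 8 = 49.88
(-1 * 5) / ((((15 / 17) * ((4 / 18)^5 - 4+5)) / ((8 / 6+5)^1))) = -2119203 / 59081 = -35.87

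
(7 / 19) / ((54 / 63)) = 49 / 114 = 0.43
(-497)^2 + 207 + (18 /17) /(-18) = 4202671 /17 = 247215.94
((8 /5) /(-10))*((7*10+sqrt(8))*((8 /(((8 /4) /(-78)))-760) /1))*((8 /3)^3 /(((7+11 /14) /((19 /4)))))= 291995648*sqrt(2) /73575+2043969536 /14715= 144516.37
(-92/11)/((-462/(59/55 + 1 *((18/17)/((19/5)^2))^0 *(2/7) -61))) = -352084/326095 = -1.08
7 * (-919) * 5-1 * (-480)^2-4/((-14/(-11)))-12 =-262580.14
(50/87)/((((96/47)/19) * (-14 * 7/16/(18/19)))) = -1175/1421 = -0.83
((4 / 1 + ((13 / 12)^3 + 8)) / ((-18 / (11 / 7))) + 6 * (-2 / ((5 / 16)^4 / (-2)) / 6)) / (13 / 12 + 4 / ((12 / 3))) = 56918424457 / 283500000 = 200.77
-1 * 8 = -8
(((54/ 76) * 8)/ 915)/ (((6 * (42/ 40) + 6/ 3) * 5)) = 72/ 480985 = 0.00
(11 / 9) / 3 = 11 / 27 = 0.41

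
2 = 2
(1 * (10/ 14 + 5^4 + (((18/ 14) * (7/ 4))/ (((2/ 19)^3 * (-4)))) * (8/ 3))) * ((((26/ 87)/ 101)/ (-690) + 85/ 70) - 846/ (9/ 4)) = 392139477967711/ 1584471840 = 247489.08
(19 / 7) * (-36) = -684 / 7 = -97.71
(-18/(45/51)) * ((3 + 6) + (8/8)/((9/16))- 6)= -1462/15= -97.47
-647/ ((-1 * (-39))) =-647/ 39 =-16.59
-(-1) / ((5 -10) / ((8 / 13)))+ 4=252 / 65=3.88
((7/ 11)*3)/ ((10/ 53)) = 1113/ 110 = 10.12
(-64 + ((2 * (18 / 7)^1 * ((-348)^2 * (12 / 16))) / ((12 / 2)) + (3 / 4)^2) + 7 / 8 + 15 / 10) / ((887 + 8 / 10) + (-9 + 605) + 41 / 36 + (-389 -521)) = 10596465 / 78316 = 135.30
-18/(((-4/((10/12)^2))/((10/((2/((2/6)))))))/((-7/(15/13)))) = -31.60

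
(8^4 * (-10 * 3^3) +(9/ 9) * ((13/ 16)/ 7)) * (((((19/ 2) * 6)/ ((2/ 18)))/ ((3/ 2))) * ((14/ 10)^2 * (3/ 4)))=-444792129957/ 800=-555990162.45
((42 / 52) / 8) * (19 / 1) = 399 / 208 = 1.92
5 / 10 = 1 / 2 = 0.50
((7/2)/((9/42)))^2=2401/9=266.78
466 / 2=233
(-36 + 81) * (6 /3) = 90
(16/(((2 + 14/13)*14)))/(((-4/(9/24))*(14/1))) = -39/15680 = -0.00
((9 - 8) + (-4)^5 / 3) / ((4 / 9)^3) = -248103 / 64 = -3876.61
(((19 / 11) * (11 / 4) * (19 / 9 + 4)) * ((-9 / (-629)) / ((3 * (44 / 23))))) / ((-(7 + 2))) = -2185 / 271728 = -0.01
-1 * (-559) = 559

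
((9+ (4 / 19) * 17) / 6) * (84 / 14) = 239 / 19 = 12.58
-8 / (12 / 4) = -8 / 3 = -2.67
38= 38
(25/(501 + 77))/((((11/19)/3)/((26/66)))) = 6175/69938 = 0.09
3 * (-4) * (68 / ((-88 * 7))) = 102 / 77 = 1.32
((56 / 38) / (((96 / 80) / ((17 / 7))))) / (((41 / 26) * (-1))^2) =114920 / 95817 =1.20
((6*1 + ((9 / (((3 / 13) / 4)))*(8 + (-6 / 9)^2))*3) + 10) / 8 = 496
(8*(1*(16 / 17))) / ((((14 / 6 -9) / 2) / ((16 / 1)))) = -3072 / 85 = -36.14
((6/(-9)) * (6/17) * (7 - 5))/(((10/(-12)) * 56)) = 0.01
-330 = -330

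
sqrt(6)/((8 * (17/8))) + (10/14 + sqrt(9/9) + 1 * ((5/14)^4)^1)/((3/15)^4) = sqrt(6)/17 + 41550625/38416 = 1081.74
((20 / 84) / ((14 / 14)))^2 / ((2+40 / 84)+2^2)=25 / 2856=0.01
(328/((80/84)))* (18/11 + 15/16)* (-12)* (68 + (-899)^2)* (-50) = 429888522105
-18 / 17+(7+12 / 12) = 118 / 17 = 6.94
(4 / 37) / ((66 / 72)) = 48 / 407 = 0.12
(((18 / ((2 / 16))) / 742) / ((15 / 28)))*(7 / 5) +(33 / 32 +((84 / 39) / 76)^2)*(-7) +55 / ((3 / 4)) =516964145983 / 7760344800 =66.62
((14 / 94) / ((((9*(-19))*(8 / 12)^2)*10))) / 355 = -7 / 12680600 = -0.00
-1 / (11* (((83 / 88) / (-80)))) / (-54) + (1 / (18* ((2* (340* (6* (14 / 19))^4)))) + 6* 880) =267053842799987843 / 50579747205120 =5279.86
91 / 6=15.17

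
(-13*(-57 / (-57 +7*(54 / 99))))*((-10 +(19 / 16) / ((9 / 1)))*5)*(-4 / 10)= -296989 / 1080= -274.99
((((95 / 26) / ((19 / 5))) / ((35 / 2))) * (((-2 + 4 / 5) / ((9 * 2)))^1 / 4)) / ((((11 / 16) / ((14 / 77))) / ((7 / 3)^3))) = -392 / 127413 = -0.00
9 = 9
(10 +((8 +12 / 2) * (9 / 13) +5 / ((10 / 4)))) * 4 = 1128 / 13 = 86.77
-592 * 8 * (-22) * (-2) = -208384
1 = 1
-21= -21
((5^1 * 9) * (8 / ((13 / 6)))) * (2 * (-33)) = -142560 / 13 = -10966.15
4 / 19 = 0.21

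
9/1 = 9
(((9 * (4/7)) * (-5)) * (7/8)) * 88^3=-15333120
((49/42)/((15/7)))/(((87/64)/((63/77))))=1568/4785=0.33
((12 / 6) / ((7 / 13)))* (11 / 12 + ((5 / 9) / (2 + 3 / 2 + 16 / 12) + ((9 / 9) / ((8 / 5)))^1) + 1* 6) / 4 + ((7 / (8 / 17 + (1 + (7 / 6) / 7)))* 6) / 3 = 15.66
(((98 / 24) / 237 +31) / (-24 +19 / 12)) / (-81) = 88213 / 5163993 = 0.02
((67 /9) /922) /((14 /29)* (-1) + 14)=1943 /3252816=0.00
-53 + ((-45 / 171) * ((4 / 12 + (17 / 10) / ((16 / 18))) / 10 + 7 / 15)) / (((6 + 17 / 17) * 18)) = -2900239 / 54720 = -53.00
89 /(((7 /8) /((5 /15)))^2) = 5696 /441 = 12.92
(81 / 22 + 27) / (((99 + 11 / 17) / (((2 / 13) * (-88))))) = -45900 / 11011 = -4.17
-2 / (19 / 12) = -24 / 19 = -1.26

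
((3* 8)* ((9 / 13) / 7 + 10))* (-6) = -132336 / 91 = -1454.24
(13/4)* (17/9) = 221/36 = 6.14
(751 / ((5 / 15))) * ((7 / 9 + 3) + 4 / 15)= 136682 / 15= 9112.13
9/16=0.56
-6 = -6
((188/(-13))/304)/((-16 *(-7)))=-47/110656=-0.00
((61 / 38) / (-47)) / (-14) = 0.00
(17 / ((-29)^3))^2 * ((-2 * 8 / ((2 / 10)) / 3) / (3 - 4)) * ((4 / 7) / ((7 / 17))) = 1572160 / 87439028187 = 0.00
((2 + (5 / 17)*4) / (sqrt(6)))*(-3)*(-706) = 19062*sqrt(6) / 17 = 2746.60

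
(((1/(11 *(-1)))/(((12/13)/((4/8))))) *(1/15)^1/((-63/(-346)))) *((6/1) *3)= -2249/6930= -0.32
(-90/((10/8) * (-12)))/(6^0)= 6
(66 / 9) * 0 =0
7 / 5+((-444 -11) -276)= -3648 / 5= -729.60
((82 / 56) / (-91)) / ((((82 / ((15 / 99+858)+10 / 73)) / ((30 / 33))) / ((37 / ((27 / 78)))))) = -16.37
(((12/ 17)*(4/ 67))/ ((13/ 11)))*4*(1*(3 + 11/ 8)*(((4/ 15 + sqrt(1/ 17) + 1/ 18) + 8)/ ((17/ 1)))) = 0.31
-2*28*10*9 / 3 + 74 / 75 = -125926 / 75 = -1679.01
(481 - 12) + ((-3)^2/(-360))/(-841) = 15777161/33640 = 469.00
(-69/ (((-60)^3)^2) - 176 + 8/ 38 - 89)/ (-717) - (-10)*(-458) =-970262981567999563/ 211864896000000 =-4579.63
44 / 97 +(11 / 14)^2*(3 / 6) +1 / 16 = 62723 / 76048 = 0.82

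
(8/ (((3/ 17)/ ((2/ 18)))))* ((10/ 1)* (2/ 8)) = 340/ 27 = 12.59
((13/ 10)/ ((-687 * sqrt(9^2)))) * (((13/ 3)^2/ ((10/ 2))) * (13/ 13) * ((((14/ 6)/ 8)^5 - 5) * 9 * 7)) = 612027497627/ 2461645209600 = 0.25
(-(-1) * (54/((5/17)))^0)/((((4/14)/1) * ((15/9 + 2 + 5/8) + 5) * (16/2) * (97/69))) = 1449/43262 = 0.03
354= 354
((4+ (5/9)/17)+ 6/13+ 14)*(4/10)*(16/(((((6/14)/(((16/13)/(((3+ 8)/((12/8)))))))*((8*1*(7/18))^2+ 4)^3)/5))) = 60819289020/671688044599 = 0.09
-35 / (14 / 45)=-225 / 2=-112.50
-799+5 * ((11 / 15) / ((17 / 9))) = -13550 / 17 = -797.06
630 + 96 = 726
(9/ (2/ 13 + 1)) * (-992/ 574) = -19344/ 1435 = -13.48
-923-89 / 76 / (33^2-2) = -76250965 / 82612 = -923.00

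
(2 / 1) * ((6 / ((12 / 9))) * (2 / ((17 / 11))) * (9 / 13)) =1782 / 221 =8.06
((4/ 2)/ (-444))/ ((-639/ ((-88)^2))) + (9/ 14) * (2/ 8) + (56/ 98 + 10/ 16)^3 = 24014704075/ 12456267264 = 1.93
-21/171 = -7/57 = -0.12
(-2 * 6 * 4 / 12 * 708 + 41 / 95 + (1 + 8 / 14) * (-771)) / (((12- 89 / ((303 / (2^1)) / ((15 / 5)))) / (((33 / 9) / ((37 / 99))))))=-4480698552 / 1156435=-3874.58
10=10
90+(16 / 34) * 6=1578 / 17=92.82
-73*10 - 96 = -826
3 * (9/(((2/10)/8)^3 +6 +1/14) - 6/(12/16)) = -1969784/100741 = -19.55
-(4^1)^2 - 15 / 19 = -319 / 19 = -16.79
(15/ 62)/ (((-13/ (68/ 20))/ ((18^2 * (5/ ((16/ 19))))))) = -392445/ 3224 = -121.73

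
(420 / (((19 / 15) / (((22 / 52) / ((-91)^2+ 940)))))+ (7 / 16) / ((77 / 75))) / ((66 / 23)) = 1356366925 / 8818816864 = 0.15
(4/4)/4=1/4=0.25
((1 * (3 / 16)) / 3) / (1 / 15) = 15 / 16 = 0.94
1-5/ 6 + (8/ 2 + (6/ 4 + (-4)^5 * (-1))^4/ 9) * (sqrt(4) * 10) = 2457707218580.31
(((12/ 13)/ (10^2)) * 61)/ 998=183/ 324350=0.00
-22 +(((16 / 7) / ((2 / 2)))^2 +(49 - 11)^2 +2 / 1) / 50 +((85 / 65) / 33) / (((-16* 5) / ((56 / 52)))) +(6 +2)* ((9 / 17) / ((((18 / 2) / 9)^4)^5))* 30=4983203677 / 37165128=134.08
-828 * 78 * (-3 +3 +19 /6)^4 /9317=-38965979 /55902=-697.04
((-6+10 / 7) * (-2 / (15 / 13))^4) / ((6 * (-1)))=7311616 / 1063125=6.88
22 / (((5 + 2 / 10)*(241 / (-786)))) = -43230 / 3133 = -13.80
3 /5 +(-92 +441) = 1748 /5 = 349.60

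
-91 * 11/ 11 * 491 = -44681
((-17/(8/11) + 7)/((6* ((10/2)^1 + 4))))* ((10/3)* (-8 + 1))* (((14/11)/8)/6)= 0.19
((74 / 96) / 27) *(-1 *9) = -37 / 144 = -0.26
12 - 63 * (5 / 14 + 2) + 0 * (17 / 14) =-136.50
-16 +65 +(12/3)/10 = 247/5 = 49.40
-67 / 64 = -1.05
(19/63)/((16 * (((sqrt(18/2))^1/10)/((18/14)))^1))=95/1176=0.08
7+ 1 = 8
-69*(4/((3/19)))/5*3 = -1048.80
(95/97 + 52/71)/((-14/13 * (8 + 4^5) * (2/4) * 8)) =-153257/398013504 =-0.00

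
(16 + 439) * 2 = 910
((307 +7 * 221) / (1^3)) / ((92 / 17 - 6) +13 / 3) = 94554 / 191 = 495.05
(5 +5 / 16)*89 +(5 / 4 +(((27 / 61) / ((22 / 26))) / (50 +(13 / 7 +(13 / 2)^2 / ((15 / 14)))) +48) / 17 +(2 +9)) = 1707083928765 / 3498937552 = 487.89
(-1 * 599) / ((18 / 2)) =-599 / 9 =-66.56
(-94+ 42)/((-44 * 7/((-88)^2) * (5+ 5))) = 4576/35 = 130.74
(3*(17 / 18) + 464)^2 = 7845601 / 36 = 217933.36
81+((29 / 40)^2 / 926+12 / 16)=121121641 / 1481600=81.75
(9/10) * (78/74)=351/370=0.95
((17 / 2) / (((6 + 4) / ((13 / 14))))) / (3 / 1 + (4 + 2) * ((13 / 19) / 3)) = 4199 / 23240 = 0.18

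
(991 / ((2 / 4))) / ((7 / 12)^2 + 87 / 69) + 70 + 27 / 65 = 1308.28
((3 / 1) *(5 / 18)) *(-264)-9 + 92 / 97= -22121 / 97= -228.05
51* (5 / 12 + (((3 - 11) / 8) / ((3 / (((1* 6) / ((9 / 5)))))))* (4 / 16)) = 85 / 12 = 7.08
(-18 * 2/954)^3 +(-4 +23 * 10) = 226.00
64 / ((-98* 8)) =-4 / 49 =-0.08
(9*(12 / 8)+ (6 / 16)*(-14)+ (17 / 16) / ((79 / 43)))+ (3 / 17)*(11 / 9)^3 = 9.15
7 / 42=1 / 6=0.17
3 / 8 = 0.38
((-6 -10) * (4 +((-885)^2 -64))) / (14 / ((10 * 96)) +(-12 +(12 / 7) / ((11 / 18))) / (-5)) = -463132454400 / 68507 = -6760366.89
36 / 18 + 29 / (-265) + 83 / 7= 25502 / 1855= 13.75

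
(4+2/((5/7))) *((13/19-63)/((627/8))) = -322048/59565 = -5.41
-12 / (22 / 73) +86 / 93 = -39788 / 1023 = -38.89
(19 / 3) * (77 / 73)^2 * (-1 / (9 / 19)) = -14.88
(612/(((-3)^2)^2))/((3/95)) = 6460/27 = 239.26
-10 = -10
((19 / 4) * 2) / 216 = 19 / 432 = 0.04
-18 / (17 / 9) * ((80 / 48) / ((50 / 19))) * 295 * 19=-575073 / 17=-33827.82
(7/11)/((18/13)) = 91/198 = 0.46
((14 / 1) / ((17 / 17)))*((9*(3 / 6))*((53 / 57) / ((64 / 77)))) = 85701 / 1216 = 70.48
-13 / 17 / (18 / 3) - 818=-83449 / 102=-818.13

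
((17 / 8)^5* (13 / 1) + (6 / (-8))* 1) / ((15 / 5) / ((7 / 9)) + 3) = 129034955 / 1572864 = 82.04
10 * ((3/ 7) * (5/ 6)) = 25/ 7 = 3.57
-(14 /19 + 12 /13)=-410 /247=-1.66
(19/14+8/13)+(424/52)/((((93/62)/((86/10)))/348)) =14806179/910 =16270.53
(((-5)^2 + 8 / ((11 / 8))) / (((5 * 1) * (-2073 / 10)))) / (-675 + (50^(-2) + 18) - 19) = 565000 / 12845682399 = 0.00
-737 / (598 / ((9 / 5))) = -6633 / 2990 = -2.22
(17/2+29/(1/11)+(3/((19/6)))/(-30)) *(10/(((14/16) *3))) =497752/399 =1247.50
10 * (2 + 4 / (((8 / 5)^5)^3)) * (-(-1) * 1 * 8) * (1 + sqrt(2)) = 88113518112705 / 549755813888 + 88113518112705 * sqrt(2) / 549755813888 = 386.94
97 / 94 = 1.03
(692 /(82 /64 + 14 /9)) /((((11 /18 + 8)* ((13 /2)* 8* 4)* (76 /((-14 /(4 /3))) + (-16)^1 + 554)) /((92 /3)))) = 72194976 /9174579115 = 0.01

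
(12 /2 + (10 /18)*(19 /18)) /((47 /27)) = 1067 /282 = 3.78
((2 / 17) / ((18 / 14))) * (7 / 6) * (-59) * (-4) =11564 / 459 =25.19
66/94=33/47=0.70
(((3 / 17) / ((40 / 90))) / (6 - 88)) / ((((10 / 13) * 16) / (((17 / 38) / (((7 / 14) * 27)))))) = -13 / 997120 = -0.00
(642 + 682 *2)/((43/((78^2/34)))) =358956/43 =8347.81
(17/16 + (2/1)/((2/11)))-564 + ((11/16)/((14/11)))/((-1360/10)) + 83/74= -620866509/1127168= -550.82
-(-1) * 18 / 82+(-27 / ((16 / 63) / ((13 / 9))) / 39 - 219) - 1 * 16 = -156599 / 656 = -238.72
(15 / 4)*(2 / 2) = 15 / 4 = 3.75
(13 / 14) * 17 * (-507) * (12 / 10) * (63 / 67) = -3025269 / 335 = -9030.65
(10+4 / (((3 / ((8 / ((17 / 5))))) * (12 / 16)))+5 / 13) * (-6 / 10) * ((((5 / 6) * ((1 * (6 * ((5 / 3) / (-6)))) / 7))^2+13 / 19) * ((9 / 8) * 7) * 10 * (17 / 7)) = -332851075 / 275184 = -1209.56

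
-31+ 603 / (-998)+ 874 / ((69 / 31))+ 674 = 3098977 / 2994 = 1035.06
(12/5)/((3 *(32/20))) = 1/2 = 0.50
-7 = -7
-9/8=-1.12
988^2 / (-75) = -13015.25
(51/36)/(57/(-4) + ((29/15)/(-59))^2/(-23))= -6004725/60400667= -0.10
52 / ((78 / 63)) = 42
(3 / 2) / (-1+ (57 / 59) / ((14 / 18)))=1239 / 200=6.20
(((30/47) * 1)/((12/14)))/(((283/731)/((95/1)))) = 2430575/13301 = 182.74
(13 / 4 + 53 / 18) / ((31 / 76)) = 4237 / 279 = 15.19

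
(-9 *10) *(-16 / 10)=144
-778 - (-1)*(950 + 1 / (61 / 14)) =10506 / 61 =172.23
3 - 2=1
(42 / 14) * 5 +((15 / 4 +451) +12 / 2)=475.75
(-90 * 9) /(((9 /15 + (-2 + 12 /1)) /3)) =-12150 /53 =-229.25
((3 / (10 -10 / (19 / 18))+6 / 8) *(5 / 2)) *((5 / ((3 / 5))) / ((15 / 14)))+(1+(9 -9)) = 1517 / 12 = 126.42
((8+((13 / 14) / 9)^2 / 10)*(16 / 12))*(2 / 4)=1270249 / 238140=5.33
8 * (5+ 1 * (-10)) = -40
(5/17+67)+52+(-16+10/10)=1773/17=104.29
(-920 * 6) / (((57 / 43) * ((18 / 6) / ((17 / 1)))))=-1345040 / 57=-23597.19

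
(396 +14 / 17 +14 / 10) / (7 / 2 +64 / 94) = 1060602 / 11135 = 95.25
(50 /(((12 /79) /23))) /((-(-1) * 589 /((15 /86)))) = 227125 /101308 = 2.24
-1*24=-24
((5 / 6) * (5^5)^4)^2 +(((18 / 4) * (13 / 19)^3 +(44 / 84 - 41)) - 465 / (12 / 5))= 2729223069763975217938423056148012 / 432117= 6315935428978668318854438000.00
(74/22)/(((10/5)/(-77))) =-259/2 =-129.50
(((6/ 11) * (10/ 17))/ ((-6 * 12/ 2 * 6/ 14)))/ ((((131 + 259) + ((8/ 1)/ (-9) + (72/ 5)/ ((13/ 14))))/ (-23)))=52325/ 44263274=0.00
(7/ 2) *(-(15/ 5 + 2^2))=-49/ 2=-24.50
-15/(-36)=5/12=0.42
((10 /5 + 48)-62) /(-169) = 12 /169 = 0.07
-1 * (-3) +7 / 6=25 / 6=4.17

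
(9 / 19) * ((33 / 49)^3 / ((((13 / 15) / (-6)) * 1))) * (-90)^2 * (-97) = 787042.89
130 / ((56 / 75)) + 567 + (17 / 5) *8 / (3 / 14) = 364577 / 420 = 868.04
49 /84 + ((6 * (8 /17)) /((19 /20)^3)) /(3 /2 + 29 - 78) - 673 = -17878365733 /26585484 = -672.49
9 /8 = 1.12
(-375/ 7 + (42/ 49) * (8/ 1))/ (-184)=327/ 1288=0.25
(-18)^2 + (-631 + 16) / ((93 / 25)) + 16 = 5415 / 31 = 174.68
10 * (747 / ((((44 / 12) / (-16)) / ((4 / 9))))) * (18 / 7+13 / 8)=-60794.81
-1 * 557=-557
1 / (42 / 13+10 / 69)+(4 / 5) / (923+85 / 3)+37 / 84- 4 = -740086891 / 226850190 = -3.26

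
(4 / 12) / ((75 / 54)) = 6 / 25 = 0.24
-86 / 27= -3.19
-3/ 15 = -1/ 5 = -0.20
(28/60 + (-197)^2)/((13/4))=2328568/195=11941.37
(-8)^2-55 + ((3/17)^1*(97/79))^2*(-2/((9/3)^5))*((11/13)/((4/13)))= 876469915/97397046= 9.00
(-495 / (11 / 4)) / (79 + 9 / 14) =-504 / 223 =-2.26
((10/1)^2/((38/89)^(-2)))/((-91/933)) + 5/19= -2556174745/13695409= -186.64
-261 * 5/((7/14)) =-2610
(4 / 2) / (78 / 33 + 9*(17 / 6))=44 / 613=0.07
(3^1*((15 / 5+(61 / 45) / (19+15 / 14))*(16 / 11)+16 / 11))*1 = 17.75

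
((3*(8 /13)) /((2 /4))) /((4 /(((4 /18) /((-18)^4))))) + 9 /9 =1.00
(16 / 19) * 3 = 48 / 19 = 2.53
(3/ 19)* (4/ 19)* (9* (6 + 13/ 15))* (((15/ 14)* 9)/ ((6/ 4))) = 33372/ 2527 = 13.21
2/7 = 0.29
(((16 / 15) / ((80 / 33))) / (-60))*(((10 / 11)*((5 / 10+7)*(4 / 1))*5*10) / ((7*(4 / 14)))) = -5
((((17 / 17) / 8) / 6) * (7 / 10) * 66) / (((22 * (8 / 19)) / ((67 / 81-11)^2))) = 1410997 / 131220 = 10.75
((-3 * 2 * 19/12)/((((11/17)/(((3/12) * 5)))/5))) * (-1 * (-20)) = -40375/22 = -1835.23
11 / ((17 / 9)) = 99 / 17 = 5.82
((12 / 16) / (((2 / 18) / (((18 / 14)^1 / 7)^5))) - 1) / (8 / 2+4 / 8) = -1128306673 / 5084554482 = -0.22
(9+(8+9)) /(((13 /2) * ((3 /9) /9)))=108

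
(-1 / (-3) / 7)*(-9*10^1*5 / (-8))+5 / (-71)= 5185 / 1988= 2.61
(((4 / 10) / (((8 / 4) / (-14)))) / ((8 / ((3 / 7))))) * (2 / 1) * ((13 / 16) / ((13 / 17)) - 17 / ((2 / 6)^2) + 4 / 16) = 7281 / 160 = 45.51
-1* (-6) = 6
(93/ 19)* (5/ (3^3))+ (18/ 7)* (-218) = -559.66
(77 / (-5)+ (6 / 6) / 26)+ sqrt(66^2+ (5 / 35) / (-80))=-1997 / 130+ sqrt(85377565) / 140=50.64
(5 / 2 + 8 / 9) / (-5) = -61 / 90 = -0.68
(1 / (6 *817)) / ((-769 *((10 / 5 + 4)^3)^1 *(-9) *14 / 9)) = 0.00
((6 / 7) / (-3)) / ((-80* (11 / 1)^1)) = 1 / 3080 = 0.00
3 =3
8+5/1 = 13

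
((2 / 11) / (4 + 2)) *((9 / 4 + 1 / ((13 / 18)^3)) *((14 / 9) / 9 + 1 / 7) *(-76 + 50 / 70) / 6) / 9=-451760737 / 6906155256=-0.07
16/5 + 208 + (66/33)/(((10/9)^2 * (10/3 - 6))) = 84237/400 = 210.59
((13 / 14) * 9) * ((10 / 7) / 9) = 65 / 49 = 1.33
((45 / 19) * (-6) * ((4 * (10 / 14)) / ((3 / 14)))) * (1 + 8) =-32400 / 19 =-1705.26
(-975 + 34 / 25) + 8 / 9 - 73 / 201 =-14669698 / 15075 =-973.11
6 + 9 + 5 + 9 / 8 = 169 / 8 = 21.12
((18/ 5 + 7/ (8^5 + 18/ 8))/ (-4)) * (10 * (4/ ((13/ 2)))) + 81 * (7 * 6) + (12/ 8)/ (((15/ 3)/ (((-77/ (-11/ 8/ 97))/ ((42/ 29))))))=38525751748/ 8520265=4521.66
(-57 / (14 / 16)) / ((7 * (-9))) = 152 / 147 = 1.03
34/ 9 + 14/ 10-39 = -1522/ 45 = -33.82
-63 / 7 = -9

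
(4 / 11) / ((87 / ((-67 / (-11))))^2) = 17956 / 10074339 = 0.00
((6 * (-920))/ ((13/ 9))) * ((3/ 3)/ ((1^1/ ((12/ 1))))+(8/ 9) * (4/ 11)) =-6734400/ 143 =-47093.71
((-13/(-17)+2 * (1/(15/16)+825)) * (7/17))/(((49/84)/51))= 5057868/85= 59504.33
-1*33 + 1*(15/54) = -589/18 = -32.72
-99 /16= -6.19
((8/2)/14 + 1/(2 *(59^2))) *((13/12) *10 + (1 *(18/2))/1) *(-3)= -236827/13924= -17.01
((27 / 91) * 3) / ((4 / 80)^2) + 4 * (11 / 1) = 36404 / 91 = 400.04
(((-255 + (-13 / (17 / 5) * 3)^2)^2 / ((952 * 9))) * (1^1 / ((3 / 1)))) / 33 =35343025 / 1967921802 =0.02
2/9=0.22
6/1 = 6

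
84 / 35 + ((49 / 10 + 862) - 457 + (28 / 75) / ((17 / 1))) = 1051421 / 2550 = 412.32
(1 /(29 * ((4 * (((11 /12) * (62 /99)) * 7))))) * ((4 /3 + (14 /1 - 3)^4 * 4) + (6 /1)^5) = 127944 /899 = 142.32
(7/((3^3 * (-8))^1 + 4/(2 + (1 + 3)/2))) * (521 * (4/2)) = -33.93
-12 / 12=-1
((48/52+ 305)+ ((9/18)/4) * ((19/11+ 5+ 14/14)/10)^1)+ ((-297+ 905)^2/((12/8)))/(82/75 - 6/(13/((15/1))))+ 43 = -136306325703/3251248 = -41924.31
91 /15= 6.07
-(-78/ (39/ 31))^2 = -3844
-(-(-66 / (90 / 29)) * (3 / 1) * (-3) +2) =947 / 5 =189.40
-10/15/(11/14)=-28/33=-0.85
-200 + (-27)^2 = 529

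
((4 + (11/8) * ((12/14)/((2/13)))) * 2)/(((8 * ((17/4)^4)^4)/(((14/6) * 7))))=613509234688/145983575627000605443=0.00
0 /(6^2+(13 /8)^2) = 0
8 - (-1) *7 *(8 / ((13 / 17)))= 81.23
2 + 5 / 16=37 / 16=2.31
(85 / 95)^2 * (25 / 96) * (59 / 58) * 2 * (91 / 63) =5541575 / 9045216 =0.61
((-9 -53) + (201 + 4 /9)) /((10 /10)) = 1255 /9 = 139.44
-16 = -16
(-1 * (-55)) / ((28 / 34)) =935 / 14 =66.79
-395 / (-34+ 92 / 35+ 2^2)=13825 / 958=14.43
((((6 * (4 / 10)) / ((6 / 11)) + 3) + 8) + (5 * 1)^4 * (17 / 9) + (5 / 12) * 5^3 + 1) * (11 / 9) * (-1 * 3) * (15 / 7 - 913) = 3942116618 / 945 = 4171551.98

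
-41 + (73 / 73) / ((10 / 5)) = -40.50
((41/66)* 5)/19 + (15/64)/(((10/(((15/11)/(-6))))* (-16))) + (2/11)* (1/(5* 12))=0.17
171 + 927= 1098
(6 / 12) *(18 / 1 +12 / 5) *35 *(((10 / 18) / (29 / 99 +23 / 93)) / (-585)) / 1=-40579 / 64662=-0.63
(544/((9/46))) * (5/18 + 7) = 1639072/81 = 20235.46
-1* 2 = -2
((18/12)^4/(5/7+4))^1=189/176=1.07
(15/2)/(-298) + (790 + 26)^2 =665855.97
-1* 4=-4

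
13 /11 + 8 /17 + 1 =496 /187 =2.65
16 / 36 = 0.44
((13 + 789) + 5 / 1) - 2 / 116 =46805 / 58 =806.98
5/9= 0.56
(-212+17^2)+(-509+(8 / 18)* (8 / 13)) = -50512 / 117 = -431.73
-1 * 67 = -67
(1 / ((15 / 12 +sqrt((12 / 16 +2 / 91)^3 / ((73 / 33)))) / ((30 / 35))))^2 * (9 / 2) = 72554130074572368768 / 22742053807269524809 - 5952832374827520 * sqrt(61600539) / 22742053807269524809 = 1.14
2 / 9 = 0.22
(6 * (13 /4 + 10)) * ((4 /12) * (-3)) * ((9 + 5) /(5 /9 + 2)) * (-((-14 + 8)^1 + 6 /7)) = -51516 /23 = -2239.83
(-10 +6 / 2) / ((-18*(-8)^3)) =-0.00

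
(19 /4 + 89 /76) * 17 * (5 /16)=19125 /608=31.46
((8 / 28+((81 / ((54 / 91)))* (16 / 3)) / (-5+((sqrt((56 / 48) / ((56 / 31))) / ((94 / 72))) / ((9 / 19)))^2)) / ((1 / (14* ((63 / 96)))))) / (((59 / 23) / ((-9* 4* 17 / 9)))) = 2662835511 / 49796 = 53474.89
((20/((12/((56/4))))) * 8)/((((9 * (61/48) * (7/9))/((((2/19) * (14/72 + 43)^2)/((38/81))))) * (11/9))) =1740978000/242231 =7187.26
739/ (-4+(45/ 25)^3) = 92375/ 229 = 403.38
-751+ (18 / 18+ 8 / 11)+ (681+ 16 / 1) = -575 / 11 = -52.27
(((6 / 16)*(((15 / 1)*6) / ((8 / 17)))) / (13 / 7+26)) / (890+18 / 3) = 153 / 53248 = 0.00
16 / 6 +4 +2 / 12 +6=77 / 6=12.83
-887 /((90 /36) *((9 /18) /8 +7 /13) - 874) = 368992 /362959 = 1.02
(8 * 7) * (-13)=-728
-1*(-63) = 63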